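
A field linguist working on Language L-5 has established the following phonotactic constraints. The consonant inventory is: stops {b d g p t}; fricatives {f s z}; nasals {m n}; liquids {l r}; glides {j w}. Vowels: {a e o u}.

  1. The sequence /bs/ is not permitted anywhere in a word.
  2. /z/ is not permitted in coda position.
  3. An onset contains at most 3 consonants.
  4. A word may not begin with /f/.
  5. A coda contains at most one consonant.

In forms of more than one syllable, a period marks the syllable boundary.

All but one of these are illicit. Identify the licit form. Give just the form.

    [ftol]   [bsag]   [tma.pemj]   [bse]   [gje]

[gje]

[ftol] — violates constraint 4: word begins with /f/ → illicit
[bsag] — violates constraint 1: contains banned sequence /bs/ → illicit
[tma.pemj] — violates constraint 5: syllable 2 coda /mj/ has 2 consonants (> 1) → illicit
[bse] — violates constraint 1: contains banned sequence /bs/ → illicit
[gje] — σ1 onset /gj/ (2C), coda /∅/ ok → licit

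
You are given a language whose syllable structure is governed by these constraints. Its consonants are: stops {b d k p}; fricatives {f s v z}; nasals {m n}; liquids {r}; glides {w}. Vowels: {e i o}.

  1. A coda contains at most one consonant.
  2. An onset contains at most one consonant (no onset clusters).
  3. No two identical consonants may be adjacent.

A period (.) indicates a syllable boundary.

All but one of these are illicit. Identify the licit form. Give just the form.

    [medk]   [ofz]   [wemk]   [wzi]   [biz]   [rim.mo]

[medk] — violates constraint 1: syllable 1 coda /dk/ has 2 consonants (> 1) → illicit
[ofz] — violates constraint 1: syllable 1 coda /fz/ has 2 consonants (> 1) → illicit
[wemk] — violates constraint 1: syllable 1 coda /mk/ has 2 consonants (> 1) → illicit
[wzi] — violates constraint 2: syllable 1 onset /wz/ has 2 consonants (> 1) → illicit
[biz] — σ1 onset /b/, coda /z/ ok → licit
[rim.mo] — violates constraint 3: adjacent identical consonants /mm/ → illicit

[biz]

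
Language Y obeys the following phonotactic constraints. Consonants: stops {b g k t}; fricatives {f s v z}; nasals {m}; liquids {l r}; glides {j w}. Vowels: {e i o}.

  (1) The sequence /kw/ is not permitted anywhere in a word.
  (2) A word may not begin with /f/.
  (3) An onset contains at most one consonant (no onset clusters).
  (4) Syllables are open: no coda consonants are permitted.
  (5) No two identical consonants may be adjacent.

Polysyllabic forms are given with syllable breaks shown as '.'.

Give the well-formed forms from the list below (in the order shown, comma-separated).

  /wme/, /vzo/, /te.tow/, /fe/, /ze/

/ze/

/wme/ — violates constraint 3: syllable 1 onset /wm/ has 2 consonants (> 1) → ill-formed
/vzo/ — violates constraint 3: syllable 1 onset /vz/ has 2 consonants (> 1) → ill-formed
/te.tow/ — violates constraint 4: syllable 2 coda /w/ has 1 consonant (> 0) → ill-formed
/fe/ — violates constraint 2: word begins with /f/ → ill-formed
/ze/ — σ1 onset /z/, coda /∅/ ok → well-formed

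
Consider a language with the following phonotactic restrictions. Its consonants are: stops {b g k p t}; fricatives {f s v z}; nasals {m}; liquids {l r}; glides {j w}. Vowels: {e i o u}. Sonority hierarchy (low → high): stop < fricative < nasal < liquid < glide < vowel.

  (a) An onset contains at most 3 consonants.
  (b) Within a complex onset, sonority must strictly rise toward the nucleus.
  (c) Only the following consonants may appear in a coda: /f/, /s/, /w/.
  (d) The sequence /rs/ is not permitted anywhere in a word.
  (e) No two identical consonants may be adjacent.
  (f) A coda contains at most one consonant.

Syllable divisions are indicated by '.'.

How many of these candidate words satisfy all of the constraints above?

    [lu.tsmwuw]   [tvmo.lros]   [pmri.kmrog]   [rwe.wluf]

[lu.tsmwuw] — violates constraint (a): syllable 2 onset /tsmw/ has 4 consonants (> 3) → illicit
[tvmo.lros] — violates constraint (b): syllable 2 onset /lr/: /l/ (liquid, 4) → /r/ (liquid, 4) does not rise → illicit
[pmri.kmrog] — violates constraint (c): syllable 2 coda contains /g/, which is not a licensed coda consonant → illicit
[rwe.wluf] — violates constraint (b): syllable 2 onset /wl/: /w/ (glide, 5) → /l/ (liquid, 4) does not rise → illicit
No form is licit → 0.

0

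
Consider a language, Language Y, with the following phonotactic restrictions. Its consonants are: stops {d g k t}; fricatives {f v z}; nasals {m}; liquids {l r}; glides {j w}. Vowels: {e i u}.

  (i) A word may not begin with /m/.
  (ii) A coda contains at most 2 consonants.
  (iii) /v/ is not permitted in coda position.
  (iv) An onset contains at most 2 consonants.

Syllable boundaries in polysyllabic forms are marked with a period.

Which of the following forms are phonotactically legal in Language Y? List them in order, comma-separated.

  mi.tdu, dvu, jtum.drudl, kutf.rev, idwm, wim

mi.tdu — violates constraint (i): word begins with /m/ → phonotactically illegal
dvu — σ1 onset /dv/ (2C), coda /∅/ ok → phonotactically legal
jtum.drudl — σ1 onset /jt/ (2C), coda /m/ ok; σ2 onset /dr/ (2C), coda /dl/ (2C) ok → phonotactically legal
kutf.rev — violates constraint (iii): syllable 2 coda contains /v/ → phonotactically illegal
idwm — violates constraint (ii): syllable 1 coda /dwm/ has 3 consonants (> 2) → phonotactically illegal
wim — σ1 onset /w/, coda /m/ ok → phonotactically legal

dvu, jtum.drudl, wim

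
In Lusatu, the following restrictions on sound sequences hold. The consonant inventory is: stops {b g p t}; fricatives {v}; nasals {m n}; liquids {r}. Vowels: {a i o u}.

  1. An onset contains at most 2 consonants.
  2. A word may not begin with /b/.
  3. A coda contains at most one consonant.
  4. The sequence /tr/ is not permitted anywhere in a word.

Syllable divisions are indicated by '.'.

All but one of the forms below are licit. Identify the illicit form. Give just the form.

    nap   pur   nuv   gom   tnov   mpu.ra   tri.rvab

tri.rvab

nap — σ1 onset /n/, coda /p/ ok → licit
pur — σ1 onset /p/, coda /r/ ok → licit
nuv — σ1 onset /n/, coda /v/ ok → licit
gom — σ1 onset /g/, coda /m/ ok → licit
tnov — σ1 onset /tn/ (2C), coda /v/ ok → licit
mpu.ra — σ1 onset /mp/ (2C), coda /∅/ ok; σ2 onset /r/, coda /∅/ ok → licit
tri.rvab — violates constraint 4: contains banned sequence /tr/ → illicit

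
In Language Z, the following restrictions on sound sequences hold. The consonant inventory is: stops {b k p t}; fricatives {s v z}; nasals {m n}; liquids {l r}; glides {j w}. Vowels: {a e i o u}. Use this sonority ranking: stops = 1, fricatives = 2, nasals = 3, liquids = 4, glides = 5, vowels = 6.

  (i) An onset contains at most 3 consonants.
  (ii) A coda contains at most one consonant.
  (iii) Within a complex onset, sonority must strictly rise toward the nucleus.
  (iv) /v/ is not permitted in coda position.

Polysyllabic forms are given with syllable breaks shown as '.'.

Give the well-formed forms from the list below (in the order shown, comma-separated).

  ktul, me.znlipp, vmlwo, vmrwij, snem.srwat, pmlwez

ktul — violates constraint (iii): syllable 1 onset /kt/: /k/ (stop, 1) → /t/ (stop, 1) does not rise → ill-formed
me.znlipp — violates constraint (ii): syllable 2 coda /pp/ has 2 consonants (> 1) → ill-formed
vmlwo — violates constraint (i): syllable 1 onset /vmlw/ has 4 consonants (> 3) → ill-formed
vmrwij — violates constraint (i): syllable 1 onset /vmrw/ has 4 consonants (> 3) → ill-formed
snem.srwat — σ1 onset /sn/ (2→3 rises), coda /m/ ok; σ2 onset /srw/ (2→4→5 rises), coda /t/ ok → well-formed
pmlwez — violates constraint (i): syllable 1 onset /pmlw/ has 4 consonants (> 3) → ill-formed

snem.srwat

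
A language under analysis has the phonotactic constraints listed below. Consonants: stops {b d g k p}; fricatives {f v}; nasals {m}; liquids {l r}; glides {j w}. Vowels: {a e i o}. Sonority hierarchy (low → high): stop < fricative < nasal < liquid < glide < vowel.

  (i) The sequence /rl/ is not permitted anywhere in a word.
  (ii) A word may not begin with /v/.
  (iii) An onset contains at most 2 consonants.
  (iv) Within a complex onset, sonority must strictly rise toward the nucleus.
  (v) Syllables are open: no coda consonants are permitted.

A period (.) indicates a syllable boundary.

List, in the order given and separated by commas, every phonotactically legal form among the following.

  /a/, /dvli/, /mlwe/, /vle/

/a/ — σ1 onset /∅/, coda /∅/ ok → phonotactically legal
/dvli/ — violates constraint (iii): syllable 1 onset /dvl/ has 3 consonants (> 2) → phonotactically illegal
/mlwe/ — violates constraint (iii): syllable 1 onset /mlw/ has 3 consonants (> 2) → phonotactically illegal
/vle/ — violates constraint (ii): word begins with /v/ → phonotactically illegal

/a/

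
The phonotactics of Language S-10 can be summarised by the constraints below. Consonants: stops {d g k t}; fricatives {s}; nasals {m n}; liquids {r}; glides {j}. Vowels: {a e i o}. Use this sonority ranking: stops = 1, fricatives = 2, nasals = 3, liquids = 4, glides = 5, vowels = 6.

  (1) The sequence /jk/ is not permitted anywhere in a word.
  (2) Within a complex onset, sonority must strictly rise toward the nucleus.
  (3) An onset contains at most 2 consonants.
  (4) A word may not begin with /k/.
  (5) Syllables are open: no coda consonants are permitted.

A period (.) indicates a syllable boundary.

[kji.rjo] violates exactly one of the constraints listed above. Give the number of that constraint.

4

[kji.rjo]: word begins with /k/.
This is a violation of constraint 4: "A word may not begin with /k/."
The remaining constraints (1, 2, 3, 5) are satisfied.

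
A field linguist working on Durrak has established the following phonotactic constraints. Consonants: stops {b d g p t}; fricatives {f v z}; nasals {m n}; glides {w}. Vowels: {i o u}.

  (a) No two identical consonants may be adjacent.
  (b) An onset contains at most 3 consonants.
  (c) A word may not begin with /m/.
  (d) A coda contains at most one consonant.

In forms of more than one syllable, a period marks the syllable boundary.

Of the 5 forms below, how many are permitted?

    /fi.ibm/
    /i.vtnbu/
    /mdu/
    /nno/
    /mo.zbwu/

0

/fi.ibm/ — violates constraint (d): syllable 2 coda /bm/ has 2 consonants (> 1) → not permitted
/i.vtnbu/ — violates constraint (b): syllable 2 onset /vtnb/ has 4 consonants (> 3) → not permitted
/mdu/ — violates constraint (c): word begins with /m/ → not permitted
/nno/ — violates constraint (a): adjacent identical consonants /nn/ → not permitted
/mo.zbwu/ — violates constraint (c): word begins with /m/ → not permitted
No form is permitted → 0.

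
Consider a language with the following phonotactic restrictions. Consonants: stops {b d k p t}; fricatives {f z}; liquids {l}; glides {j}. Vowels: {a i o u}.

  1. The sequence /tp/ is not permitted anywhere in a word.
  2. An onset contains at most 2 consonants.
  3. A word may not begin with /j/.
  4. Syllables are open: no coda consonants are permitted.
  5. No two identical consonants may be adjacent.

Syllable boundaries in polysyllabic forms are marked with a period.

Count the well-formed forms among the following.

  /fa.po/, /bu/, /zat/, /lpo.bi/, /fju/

4

/fa.po/ — σ1 onset /f/, coda /∅/ ok; σ2 onset /p/, coda /∅/ ok → well-formed
/bu/ — σ1 onset /b/, coda /∅/ ok → well-formed
/zat/ — violates constraint 4: syllable 1 coda /t/ has 1 consonant (> 0) → ill-formed
/lpo.bi/ — σ1 onset /lp/ (2C), coda /∅/ ok; σ2 onset /b/, coda /∅/ ok → well-formed
/fju/ — σ1 onset /fj/ (2C), coda /∅/ ok → well-formed
Well-formed: /fa.po/, /bu/, /lpo.bi/, /fju/ → 4.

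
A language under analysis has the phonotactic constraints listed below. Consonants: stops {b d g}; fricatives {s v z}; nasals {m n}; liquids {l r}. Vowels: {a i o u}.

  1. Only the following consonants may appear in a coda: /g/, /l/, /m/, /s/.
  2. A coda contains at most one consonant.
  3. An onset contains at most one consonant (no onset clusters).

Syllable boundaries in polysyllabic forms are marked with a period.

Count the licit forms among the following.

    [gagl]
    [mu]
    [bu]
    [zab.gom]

2

[gagl] — violates constraint 2: syllable 1 coda /gl/ has 2 consonants (> 1) → illicit
[mu] — σ1 onset /m/, coda /∅/ ok → licit
[bu] — σ1 onset /b/, coda /∅/ ok → licit
[zab.gom] — violates constraint 1: syllable 1 coda contains /b/, which is not a licensed coda consonant → illicit
Licit: [mu], [bu] → 2.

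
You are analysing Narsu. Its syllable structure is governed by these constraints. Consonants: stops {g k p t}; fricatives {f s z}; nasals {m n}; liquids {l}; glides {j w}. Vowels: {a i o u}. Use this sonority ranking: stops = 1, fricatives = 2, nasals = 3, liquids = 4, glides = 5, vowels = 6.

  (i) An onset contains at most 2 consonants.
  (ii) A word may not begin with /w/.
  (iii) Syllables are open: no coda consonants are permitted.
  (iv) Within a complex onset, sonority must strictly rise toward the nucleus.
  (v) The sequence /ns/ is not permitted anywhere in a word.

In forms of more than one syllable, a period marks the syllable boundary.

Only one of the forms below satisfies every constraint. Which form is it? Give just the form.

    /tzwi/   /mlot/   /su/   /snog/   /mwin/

/su/

/tzwi/ — violates constraint (i): syllable 1 onset /tzw/ has 3 consonants (> 2) → phonotactically illegal
/mlot/ — violates constraint (iii): syllable 1 coda /t/ has 1 consonant (> 0) → phonotactically illegal
/su/ — σ1 onset /s/, coda /∅/ ok → phonotactically legal
/snog/ — violates constraint (iii): syllable 1 coda /g/ has 1 consonant (> 0) → phonotactically illegal
/mwin/ — violates constraint (iii): syllable 1 coda /n/ has 1 consonant (> 0) → phonotactically illegal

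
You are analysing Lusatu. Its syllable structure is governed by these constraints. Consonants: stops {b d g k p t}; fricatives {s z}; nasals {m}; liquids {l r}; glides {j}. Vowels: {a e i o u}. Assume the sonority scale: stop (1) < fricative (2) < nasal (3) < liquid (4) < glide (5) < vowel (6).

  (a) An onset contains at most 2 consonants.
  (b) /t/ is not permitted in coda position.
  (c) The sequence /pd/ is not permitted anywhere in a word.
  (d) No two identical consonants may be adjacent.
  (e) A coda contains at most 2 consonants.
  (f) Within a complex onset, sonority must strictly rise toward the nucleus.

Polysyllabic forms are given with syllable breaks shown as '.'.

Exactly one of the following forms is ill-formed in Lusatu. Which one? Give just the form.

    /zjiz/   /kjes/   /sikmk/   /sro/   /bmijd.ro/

/sikmk/

/zjiz/ — σ1 onset /zj/ (2→5 rises), coda /z/ ok → well-formed
/kjes/ — σ1 onset /kj/ (1→5 rises), coda /s/ ok → well-formed
/sikmk/ — violates constraint (e): syllable 1 coda /kmk/ has 3 consonants (> 2) → ill-formed
/sro/ — σ1 onset /sr/ (2→4 rises), coda /∅/ ok → well-formed
/bmijd.ro/ — σ1 onset /bm/ (1→3 rises), coda /jd/ (2C) ok; σ2 onset /r/, coda /∅/ ok → well-formed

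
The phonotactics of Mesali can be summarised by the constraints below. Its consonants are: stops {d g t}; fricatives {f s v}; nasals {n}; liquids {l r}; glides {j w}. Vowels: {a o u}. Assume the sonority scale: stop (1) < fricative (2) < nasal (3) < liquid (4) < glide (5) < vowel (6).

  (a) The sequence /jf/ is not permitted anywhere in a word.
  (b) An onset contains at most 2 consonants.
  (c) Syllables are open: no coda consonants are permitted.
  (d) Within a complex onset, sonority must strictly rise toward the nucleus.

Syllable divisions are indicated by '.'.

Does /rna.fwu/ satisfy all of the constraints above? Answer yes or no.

no

/rna.fwu/ — violates constraint (d): syllable 1 onset /rn/: /r/ (liquid, 4) → /n/ (nasal, 3) does not rise → not permitted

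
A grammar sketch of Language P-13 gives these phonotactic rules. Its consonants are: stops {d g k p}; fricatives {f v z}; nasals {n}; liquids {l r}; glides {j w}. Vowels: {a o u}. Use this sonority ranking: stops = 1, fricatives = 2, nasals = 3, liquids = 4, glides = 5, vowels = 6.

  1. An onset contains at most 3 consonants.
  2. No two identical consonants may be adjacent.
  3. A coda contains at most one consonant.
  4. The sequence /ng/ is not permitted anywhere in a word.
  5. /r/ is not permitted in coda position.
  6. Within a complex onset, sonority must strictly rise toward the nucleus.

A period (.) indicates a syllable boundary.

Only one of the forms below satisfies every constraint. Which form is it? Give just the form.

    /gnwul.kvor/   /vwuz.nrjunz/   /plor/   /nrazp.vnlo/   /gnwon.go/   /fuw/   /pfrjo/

/fuw/

/gnwul.kvor/ — violates constraint 5: syllable 2 coda contains /r/ → ill-formed
/vwuz.nrjunz/ — violates constraint 3: syllable 2 coda /nz/ has 2 consonants (> 1) → ill-formed
/plor/ — violates constraint 5: syllable 1 coda contains /r/ → ill-formed
/nrazp.vnlo/ — violates constraint 3: syllable 1 coda /zp/ has 2 consonants (> 1) → ill-formed
/gnwon.go/ — violates constraint 4: contains banned sequence /ng/ → ill-formed
/fuw/ — σ1 onset /f/, coda /w/ ok → well-formed
/pfrjo/ — violates constraint 1: syllable 1 onset /pfrj/ has 4 consonants (> 3) → ill-formed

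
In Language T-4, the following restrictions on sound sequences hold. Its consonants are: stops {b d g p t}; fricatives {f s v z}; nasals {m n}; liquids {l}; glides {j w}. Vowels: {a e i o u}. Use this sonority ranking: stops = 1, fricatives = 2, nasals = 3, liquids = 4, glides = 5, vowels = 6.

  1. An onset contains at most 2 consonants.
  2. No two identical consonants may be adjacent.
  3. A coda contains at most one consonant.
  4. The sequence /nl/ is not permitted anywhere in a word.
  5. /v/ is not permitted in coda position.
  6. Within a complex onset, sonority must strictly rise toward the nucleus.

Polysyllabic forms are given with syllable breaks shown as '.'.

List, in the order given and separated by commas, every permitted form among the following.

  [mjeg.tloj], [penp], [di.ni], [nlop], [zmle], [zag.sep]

[mjeg.tloj] — σ1 onset /mj/ (3→5 rises), coda /g/ ok; σ2 onset /tl/ (1→4 rises), coda /j/ ok → permitted
[penp] — violates constraint 3: syllable 1 coda /np/ has 2 consonants (> 1) → not permitted
[di.ni] — σ1 onset /d/, coda /∅/ ok; σ2 onset /n/, coda /∅/ ok → permitted
[nlop] — violates constraint 4: contains banned sequence /nl/ → not permitted
[zmle] — violates constraint 1: syllable 1 onset /zml/ has 3 consonants (> 2) → not permitted
[zag.sep] — σ1 onset /z/, coda /g/ ok; σ2 onset /s/, coda /p/ ok → permitted

[mjeg.tloj], [di.ni], [zag.sep]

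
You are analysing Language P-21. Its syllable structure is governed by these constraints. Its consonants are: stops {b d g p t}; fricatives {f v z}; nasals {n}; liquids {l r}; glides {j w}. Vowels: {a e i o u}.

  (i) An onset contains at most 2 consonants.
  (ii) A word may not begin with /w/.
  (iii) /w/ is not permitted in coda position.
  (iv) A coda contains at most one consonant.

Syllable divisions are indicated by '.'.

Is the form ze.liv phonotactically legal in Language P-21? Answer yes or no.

ze.liv — σ1 onset /z/, coda /∅/ ok; σ2 onset /l/, coda /v/ ok → phonotactically legal

yes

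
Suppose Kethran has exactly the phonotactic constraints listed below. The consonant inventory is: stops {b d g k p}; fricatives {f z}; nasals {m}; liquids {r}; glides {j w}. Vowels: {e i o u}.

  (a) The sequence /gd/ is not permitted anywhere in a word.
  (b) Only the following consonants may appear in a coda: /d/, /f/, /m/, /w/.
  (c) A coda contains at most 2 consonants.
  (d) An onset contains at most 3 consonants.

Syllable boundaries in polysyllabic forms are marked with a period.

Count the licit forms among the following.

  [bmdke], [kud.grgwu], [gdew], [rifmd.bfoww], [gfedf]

[bmdke] — violates constraint (d): syllable 1 onset /bmdk/ has 4 consonants (> 3) → illicit
[kud.grgwu] — violates constraint (d): syllable 2 onset /grgw/ has 4 consonants (> 3) → illicit
[gdew] — violates constraint (a): contains banned sequence /gd/ → illicit
[rifmd.bfoww] — violates constraint (c): syllable 1 coda /fmd/ has 3 consonants (> 2) → illicit
[gfedf] — σ1 onset /gf/ (2C), coda /df/ (2C) ok → licit
Licit: [gfedf] → 1.

1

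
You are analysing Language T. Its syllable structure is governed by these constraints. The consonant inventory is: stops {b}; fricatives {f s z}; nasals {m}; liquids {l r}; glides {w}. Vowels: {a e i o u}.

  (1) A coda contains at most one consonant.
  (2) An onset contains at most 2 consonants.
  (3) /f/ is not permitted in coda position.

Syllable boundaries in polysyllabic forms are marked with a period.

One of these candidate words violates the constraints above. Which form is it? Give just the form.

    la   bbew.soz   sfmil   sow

sfmil

la — σ1 onset /l/, coda /∅/ ok → permitted
bbew.soz — σ1 onset /bb/ (2C), coda /w/ ok; σ2 onset /s/, coda /z/ ok → permitted
sfmil — violates constraint 2: syllable 1 onset /sfm/ has 3 consonants (> 2) → not permitted
sow — σ1 onset /s/, coda /w/ ok → permitted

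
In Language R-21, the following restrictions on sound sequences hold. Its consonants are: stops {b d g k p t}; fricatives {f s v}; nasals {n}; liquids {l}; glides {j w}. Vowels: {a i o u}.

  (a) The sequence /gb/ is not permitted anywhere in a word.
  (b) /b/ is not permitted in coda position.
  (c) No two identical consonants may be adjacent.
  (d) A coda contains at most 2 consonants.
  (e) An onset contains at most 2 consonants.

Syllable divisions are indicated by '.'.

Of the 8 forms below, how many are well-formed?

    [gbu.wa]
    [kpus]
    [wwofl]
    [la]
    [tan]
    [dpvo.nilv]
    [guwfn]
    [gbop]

[gbu.wa] — violates constraint (a): contains banned sequence /gb/ → ill-formed
[kpus] — σ1 onset /kp/ (2C), coda /s/ ok → well-formed
[wwofl] — violates constraint (c): adjacent identical consonants /ww/ → ill-formed
[la] — σ1 onset /l/, coda /∅/ ok → well-formed
[tan] — σ1 onset /t/, coda /n/ ok → well-formed
[dpvo.nilv] — violates constraint (e): syllable 1 onset /dpv/ has 3 consonants (> 2) → ill-formed
[guwfn] — violates constraint (d): syllable 1 coda /wfn/ has 3 consonants (> 2) → ill-formed
[gbop] — violates constraint (a): contains banned sequence /gb/ → ill-formed
Well-formed: [kpus], [la], [tan] → 3.

3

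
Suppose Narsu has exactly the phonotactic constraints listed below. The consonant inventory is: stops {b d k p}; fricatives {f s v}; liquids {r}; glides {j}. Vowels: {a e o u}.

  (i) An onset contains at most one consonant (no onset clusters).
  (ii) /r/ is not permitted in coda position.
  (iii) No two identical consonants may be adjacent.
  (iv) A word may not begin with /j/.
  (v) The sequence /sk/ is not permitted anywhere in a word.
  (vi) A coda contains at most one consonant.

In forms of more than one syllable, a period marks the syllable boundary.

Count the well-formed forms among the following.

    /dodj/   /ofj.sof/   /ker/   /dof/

/dodj/ — violates constraint (vi): syllable 1 coda /dj/ has 2 consonants (> 1) → ill-formed
/ofj.sof/ — violates constraint (vi): syllable 1 coda /fj/ has 2 consonants (> 1) → ill-formed
/ker/ — violates constraint (ii): syllable 1 coda contains /r/ → ill-formed
/dof/ — σ1 onset /d/, coda /f/ ok → well-formed
Well-formed: /dof/ → 1.

1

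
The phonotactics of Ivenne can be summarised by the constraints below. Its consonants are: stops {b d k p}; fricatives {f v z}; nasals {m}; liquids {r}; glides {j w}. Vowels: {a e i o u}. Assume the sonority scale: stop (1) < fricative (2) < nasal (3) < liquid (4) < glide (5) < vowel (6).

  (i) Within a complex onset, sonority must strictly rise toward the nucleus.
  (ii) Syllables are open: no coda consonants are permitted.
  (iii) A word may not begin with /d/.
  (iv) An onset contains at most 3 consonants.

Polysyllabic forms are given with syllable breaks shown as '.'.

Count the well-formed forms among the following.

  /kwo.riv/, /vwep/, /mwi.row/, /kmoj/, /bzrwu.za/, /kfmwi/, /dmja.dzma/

/kwo.riv/ — violates constraint (ii): syllable 2 coda /v/ has 1 consonant (> 0) → ill-formed
/vwep/ — violates constraint (ii): syllable 1 coda /p/ has 1 consonant (> 0) → ill-formed
/mwi.row/ — violates constraint (ii): syllable 2 coda /w/ has 1 consonant (> 0) → ill-formed
/kmoj/ — violates constraint (ii): syllable 1 coda /j/ has 1 consonant (> 0) → ill-formed
/bzrwu.za/ — violates constraint (iv): syllable 1 onset /bzrw/ has 4 consonants (> 3) → ill-formed
/kfmwi/ — violates constraint (iv): syllable 1 onset /kfmw/ has 4 consonants (> 3) → ill-formed
/dmja.dzma/ — violates constraint (iii): word begins with /d/ → ill-formed
No form is well-formed → 0.

0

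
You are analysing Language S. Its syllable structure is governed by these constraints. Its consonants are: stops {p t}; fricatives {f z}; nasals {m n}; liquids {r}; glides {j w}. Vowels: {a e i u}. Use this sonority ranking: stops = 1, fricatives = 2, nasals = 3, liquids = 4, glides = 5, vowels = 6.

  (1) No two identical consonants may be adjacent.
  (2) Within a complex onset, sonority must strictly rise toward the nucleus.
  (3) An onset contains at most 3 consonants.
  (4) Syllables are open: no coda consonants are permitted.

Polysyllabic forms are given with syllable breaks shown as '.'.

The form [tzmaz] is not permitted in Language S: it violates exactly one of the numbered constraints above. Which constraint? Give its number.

[tzmaz]: syllable 1 coda /z/ has 1 consonant (> 0).
This is a violation of constraint 4: "Syllables are open: no coda consonants are permitted."
The remaining constraints (1, 2, 3) are satisfied.

4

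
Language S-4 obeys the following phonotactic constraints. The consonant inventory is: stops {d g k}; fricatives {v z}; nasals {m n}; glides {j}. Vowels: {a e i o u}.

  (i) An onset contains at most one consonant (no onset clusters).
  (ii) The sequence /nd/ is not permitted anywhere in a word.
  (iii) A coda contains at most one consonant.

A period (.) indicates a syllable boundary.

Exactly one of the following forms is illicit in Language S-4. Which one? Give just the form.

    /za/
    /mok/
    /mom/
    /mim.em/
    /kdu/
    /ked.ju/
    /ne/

/kdu/

/za/ — σ1 onset /z/, coda /∅/ ok → licit
/mok/ — σ1 onset /m/, coda /k/ ok → licit
/mom/ — σ1 onset /m/, coda /m/ ok → licit
/mim.em/ — σ1 onset /m/, coda /m/ ok; σ2 onset /∅/, coda /m/ ok → licit
/kdu/ — violates constraint (i): syllable 1 onset /kd/ has 2 consonants (> 1) → illicit
/ked.ju/ — σ1 onset /k/, coda /d/ ok; σ2 onset /j/, coda /∅/ ok → licit
/ne/ — σ1 onset /n/, coda /∅/ ok → licit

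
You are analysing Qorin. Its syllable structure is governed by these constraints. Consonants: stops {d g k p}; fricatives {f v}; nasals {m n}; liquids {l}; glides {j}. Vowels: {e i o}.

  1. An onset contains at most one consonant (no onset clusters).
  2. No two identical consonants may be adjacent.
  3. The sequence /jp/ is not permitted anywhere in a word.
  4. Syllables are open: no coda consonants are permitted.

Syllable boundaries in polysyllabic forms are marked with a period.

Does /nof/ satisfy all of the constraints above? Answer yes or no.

/nof/ — violates constraint 4: syllable 1 coda /f/ has 1 consonant (> 0) → phonotactically illegal

no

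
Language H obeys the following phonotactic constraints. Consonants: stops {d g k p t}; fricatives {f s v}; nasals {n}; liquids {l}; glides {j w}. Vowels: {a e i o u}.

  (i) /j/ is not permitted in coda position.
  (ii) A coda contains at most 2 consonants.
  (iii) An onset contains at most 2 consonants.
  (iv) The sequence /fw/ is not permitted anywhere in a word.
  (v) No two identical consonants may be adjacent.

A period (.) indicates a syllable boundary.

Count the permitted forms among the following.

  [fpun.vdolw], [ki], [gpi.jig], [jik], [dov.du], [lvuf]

[fpun.vdolw] — σ1 onset /fp/ (2C), coda /n/ ok; σ2 onset /vd/ (2C), coda /lw/ (2C) ok → permitted
[ki] — σ1 onset /k/, coda /∅/ ok → permitted
[gpi.jig] — σ1 onset /gp/ (2C), coda /∅/ ok; σ2 onset /j/, coda /g/ ok → permitted
[jik] — σ1 onset /j/, coda /k/ ok → permitted
[dov.du] — σ1 onset /d/, coda /v/ ok; σ2 onset /d/, coda /∅/ ok → permitted
[lvuf] — σ1 onset /lv/ (2C), coda /f/ ok → permitted
Permitted: [fpun.vdolw], [ki], [gpi.jig], [jik], [dov.du], [lvuf] → 6.

6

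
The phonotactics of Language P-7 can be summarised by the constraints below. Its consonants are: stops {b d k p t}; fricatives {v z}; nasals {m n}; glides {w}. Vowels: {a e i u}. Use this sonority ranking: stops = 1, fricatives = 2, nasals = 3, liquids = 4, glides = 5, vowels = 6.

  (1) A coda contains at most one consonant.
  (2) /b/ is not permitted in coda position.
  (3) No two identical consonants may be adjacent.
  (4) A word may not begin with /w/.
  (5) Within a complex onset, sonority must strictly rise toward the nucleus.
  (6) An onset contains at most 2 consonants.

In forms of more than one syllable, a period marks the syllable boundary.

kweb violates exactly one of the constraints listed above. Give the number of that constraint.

2

kweb: syllable 1 coda contains /b/.
This is a violation of constraint 2: "/b/ is not permitted in coda position."
The remaining constraints (1, 3, 4, 5, 6) are satisfied.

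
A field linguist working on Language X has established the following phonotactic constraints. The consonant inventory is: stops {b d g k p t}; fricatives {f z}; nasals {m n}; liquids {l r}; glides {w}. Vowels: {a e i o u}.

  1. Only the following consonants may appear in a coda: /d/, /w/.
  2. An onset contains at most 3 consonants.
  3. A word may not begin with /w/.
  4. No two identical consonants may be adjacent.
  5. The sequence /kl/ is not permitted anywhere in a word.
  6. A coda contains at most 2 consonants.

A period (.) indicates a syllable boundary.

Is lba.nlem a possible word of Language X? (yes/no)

lba.nlem — violates constraint 1: syllable 2 coda contains /m/, which is not a licensed coda consonant → not permitted

no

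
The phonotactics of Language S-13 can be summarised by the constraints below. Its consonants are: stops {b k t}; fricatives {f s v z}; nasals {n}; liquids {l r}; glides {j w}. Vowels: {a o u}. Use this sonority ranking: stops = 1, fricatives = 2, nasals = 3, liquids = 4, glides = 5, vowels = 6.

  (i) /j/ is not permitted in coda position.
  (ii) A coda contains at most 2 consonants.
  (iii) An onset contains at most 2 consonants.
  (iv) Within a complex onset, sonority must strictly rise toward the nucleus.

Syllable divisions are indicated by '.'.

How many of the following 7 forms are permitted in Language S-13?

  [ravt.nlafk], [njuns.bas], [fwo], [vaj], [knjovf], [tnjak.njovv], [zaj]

[ravt.nlafk] — σ1 onset /r/, coda /vt/ (2C) ok; σ2 onset /nl/ (3→4 rises), coda /fk/ (2C) ok → permitted
[njuns.bas] — σ1 onset /nj/ (3→5 rises), coda /ns/ (2C) ok; σ2 onset /b/, coda /s/ ok → permitted
[fwo] — σ1 onset /fw/ (2→5 rises), coda /∅/ ok → permitted
[vaj] — violates constraint (i): syllable 1 coda contains /j/ → not permitted
[knjovf] — violates constraint (iii): syllable 1 onset /knj/ has 3 consonants (> 2) → not permitted
[tnjak.njovv] — violates constraint (iii): syllable 1 onset /tnj/ has 3 consonants (> 2) → not permitted
[zaj] — violates constraint (i): syllable 1 coda contains /j/ → not permitted
Permitted: [ravt.nlafk], [njuns.bas], [fwo] → 3.

3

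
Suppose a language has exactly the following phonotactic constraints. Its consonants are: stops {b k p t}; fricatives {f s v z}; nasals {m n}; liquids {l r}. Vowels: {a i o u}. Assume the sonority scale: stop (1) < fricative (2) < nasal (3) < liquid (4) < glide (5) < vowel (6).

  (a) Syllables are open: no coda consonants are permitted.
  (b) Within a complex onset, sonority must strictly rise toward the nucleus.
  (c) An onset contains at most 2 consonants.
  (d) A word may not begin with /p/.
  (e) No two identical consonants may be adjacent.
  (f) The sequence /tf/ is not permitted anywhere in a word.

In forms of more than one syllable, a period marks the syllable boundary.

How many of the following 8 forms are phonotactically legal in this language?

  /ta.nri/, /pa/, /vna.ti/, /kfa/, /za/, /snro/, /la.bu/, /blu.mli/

6

/ta.nri/ — σ1 onset /t/, coda /∅/ ok; σ2 onset /nr/ (3→4 rises), coda /∅/ ok → phonotactically legal
/pa/ — violates constraint (d): word begins with /p/ → phonotactically illegal
/vna.ti/ — σ1 onset /vn/ (2→3 rises), coda /∅/ ok; σ2 onset /t/, coda /∅/ ok → phonotactically legal
/kfa/ — σ1 onset /kf/ (1→2 rises), coda /∅/ ok → phonotactically legal
/za/ — σ1 onset /z/, coda /∅/ ok → phonotactically legal
/snro/ — violates constraint (c): syllable 1 onset /snr/ has 3 consonants (> 2) → phonotactically illegal
/la.bu/ — σ1 onset /l/, coda /∅/ ok; σ2 onset /b/, coda /∅/ ok → phonotactically legal
/blu.mli/ — σ1 onset /bl/ (1→4 rises), coda /∅/ ok; σ2 onset /ml/ (3→4 rises), coda /∅/ ok → phonotactically legal
Phonotactically legal: /ta.nri/, /vna.ti/, /kfa/, /za/, /la.bu/, /blu.mli/ → 6.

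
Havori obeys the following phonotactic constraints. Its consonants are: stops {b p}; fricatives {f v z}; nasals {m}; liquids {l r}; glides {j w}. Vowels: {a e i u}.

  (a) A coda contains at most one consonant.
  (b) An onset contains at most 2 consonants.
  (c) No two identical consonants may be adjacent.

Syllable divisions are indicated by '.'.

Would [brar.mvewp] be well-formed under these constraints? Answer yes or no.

no

[brar.mvewp] — violates constraint (a): syllable 2 coda /wp/ has 2 consonants (> 1) → ill-formed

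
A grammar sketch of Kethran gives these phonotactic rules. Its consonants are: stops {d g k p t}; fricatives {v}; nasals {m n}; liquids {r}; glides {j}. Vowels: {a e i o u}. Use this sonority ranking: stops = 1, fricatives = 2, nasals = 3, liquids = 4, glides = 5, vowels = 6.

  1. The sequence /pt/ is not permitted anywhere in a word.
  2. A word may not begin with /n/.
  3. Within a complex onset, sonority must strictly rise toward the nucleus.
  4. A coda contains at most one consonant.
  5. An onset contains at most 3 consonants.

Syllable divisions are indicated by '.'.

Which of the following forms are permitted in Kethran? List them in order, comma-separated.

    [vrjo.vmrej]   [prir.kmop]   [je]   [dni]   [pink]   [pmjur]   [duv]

[vrjo.vmrej], [prir.kmop], [je], [dni], [pmjur], [duv]

[vrjo.vmrej] — σ1 onset /vrj/ (2→4→5 rises), coda /∅/ ok; σ2 onset /vmr/ (2→3→4 rises), coda /j/ ok → permitted
[prir.kmop] — σ1 onset /pr/ (1→4 rises), coda /r/ ok; σ2 onset /km/ (1→3 rises), coda /p/ ok → permitted
[je] — σ1 onset /j/, coda /∅/ ok → permitted
[dni] — σ1 onset /dn/ (1→3 rises), coda /∅/ ok → permitted
[pink] — violates constraint 4: syllable 1 coda /nk/ has 2 consonants (> 1) → not permitted
[pmjur] — σ1 onset /pmj/ (1→3→5 rises), coda /r/ ok → permitted
[duv] — σ1 onset /d/, coda /v/ ok → permitted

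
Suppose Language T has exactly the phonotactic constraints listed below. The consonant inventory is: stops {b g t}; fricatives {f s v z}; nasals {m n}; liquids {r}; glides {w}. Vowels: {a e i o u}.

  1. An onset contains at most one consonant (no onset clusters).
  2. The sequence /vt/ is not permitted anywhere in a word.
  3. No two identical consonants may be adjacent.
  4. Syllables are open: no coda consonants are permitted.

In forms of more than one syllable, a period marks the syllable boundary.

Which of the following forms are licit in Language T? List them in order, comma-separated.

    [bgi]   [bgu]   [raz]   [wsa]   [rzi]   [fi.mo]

[fi.mo]

[bgi] — violates constraint 1: syllable 1 onset /bg/ has 2 consonants (> 1) → illicit
[bgu] — violates constraint 1: syllable 1 onset /bg/ has 2 consonants (> 1) → illicit
[raz] — violates constraint 4: syllable 1 coda /z/ has 1 consonant (> 0) → illicit
[wsa] — violates constraint 1: syllable 1 onset /ws/ has 2 consonants (> 1) → illicit
[rzi] — violates constraint 1: syllable 1 onset /rz/ has 2 consonants (> 1) → illicit
[fi.mo] — σ1 onset /f/, coda /∅/ ok; σ2 onset /m/, coda /∅/ ok → licit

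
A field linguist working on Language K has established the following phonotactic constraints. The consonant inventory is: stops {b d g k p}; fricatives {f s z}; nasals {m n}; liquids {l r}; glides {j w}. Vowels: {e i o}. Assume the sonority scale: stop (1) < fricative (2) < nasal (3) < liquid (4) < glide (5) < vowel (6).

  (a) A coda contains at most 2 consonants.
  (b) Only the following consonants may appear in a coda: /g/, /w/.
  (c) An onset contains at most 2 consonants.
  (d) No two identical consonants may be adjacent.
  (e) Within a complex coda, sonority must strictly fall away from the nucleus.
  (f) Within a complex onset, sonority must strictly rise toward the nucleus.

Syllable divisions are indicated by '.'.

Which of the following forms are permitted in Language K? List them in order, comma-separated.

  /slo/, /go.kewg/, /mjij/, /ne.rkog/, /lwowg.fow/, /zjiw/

/slo/ — σ1 onset /sl/ (2→4 rises), coda /∅/ ok → permitted
/go.kewg/ — σ1 onset /g/, coda /∅/ ok; σ2 onset /k/, coda /wg/ (5→1 falls) ok → permitted
/mjij/ — violates constraint (b): syllable 1 coda contains /j/, which is not a licensed coda consonant → not permitted
/ne.rkog/ — violates constraint (f): syllable 2 onset /rk/: /r/ (liquid, 4) → /k/ (stop, 1) does not rise → not permitted
/lwowg.fow/ — σ1 onset /lw/ (4→5 rises), coda /wg/ (5→1 falls) ok; σ2 onset /f/, coda /w/ ok → permitted
/zjiw/ — σ1 onset /zj/ (2→5 rises), coda /w/ ok → permitted

/slo/, /go.kewg/, /lwowg.fow/, /zjiw/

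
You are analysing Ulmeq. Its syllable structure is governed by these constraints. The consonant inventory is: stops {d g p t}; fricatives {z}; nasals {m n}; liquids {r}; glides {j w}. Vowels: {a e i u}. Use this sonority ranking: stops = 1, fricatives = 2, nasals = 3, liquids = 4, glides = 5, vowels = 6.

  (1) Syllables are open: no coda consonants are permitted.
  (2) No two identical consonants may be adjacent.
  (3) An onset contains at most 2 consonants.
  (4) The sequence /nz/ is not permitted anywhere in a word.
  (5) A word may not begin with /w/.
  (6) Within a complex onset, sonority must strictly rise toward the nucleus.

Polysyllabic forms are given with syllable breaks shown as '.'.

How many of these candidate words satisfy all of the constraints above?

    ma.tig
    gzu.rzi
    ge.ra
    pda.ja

1

ma.tig — violates constraint 1: syllable 2 coda /g/ has 1 consonant (> 0) → illicit
gzu.rzi — violates constraint 6: syllable 2 onset /rz/: /r/ (liquid, 4) → /z/ (fricative, 2) does not rise → illicit
ge.ra — σ1 onset /g/, coda /∅/ ok; σ2 onset /r/, coda /∅/ ok → licit
pda.ja — violates constraint 6: syllable 1 onset /pd/: /p/ (stop, 1) → /d/ (stop, 1) does not rise → illicit
Licit: ge.ra → 1.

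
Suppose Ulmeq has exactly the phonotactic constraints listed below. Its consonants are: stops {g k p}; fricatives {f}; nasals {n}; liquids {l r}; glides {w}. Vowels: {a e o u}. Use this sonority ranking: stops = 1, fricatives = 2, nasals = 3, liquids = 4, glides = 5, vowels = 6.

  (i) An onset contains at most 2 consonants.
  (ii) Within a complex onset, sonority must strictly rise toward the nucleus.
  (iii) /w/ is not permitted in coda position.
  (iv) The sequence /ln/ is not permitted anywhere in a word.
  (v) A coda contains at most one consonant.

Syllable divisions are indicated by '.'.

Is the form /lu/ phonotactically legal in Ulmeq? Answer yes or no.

/lu/ — σ1 onset /l/, coda /∅/ ok → phonotactically legal

yes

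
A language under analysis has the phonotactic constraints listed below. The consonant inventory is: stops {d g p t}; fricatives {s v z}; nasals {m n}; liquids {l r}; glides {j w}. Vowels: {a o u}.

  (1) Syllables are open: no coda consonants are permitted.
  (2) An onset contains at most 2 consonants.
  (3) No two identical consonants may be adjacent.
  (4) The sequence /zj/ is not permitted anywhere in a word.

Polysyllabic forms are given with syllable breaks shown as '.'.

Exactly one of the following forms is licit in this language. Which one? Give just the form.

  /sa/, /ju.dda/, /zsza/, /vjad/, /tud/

/sa/ — σ1 onset /s/, coda /∅/ ok → licit
/ju.dda/ — violates constraint 3: adjacent identical consonants /dd/ → illicit
/zsza/ — violates constraint 2: syllable 1 onset /zsz/ has 3 consonants (> 2) → illicit
/vjad/ — violates constraint 1: syllable 1 coda /d/ has 1 consonant (> 0) → illicit
/tud/ — violates constraint 1: syllable 1 coda /d/ has 1 consonant (> 0) → illicit

/sa/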